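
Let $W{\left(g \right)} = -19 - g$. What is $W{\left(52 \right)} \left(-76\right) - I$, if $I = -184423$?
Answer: $189819$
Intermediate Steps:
$W{\left(52 \right)} \left(-76\right) - I = \left(-19 - 52\right) \left(-76\right) - -184423 = \left(-19 - 52\right) \left(-76\right) + 184423 = \left(-71\right) \left(-76\right) + 184423 = 5396 + 184423 = 189819$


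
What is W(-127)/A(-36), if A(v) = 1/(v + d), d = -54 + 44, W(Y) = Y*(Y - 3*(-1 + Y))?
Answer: 1501394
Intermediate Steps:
W(Y) = Y*(3 - 2*Y) (W(Y) = Y*(Y + (3 - 3*Y)) = Y*(3 - 2*Y))
d = -10
A(v) = 1/(-10 + v) (A(v) = 1/(v - 10) = 1/(-10 + v))
W(-127)/A(-36) = (-127*(3 - 2*(-127)))/(1/(-10 - 36)) = (-127*(3 + 254))/(1/(-46)) = (-127*257)/(-1/46) = -32639*(-46) = 1501394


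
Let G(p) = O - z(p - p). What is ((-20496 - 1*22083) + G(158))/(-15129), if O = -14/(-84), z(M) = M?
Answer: 255473/90774 ≈ 2.8144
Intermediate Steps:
O = ⅙ (O = -14*(-1/84) = ⅙ ≈ 0.16667)
G(p) = ⅙ (G(p) = ⅙ - (p - p) = ⅙ - 1*0 = ⅙ + 0 = ⅙)
((-20496 - 1*22083) + G(158))/(-15129) = ((-20496 - 1*22083) + ⅙)/(-15129) = ((-20496 - 22083) + ⅙)*(-1/15129) = (-42579 + ⅙)*(-1/15129) = -255473/6*(-1/15129) = 255473/90774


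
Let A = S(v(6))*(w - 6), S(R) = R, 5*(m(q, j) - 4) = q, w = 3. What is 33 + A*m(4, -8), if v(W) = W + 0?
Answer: -267/5 ≈ -53.400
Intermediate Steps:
v(W) = W
m(q, j) = 4 + q/5
A = -18 (A = 6*(3 - 6) = 6*(-3) = -18)
33 + A*m(4, -8) = 33 - 18*(4 + (⅕)*4) = 33 - 18*(4 + ⅘) = 33 - 18*24/5 = 33 - 432/5 = -267/5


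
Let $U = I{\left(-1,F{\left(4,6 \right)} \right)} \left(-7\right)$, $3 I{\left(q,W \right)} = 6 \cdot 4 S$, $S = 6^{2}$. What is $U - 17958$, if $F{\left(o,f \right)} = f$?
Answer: $-19974$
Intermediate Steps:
$S = 36$
$I{\left(q,W \right)} = 288$ ($I{\left(q,W \right)} = \frac{6 \cdot 4 \cdot 36}{3} = \frac{24 \cdot 36}{3} = \frac{1}{3} \cdot 864 = 288$)
$U = -2016$ ($U = 288 \left(-7\right) = -2016$)
$U - 17958 = -2016 - 17958 = -19974$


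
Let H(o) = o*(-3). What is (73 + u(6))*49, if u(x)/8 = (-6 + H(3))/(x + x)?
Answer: 3087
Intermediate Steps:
H(o) = -3*o
u(x) = -60/x (u(x) = 8*((-6 - 3*3)/(x + x)) = 8*((-6 - 9)/((2*x))) = 8*(-15/(2*x)) = -60/x)
(73 + u(6))*49 = (73 - 60/6)*49 = (73 - 60*1/6)*49 = (73 - 10)*49 = 63*49 = 3087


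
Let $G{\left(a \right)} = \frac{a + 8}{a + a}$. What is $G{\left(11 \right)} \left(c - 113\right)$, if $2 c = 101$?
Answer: $- \frac{2375}{44} \approx -53.977$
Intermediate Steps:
$c = \frac{101}{2}$ ($c = \frac{1}{2} \cdot 101 = \frac{101}{2} \approx 50.5$)
$G{\left(a \right)} = \frac{8 + a}{2 a}$
$G{\left(11 \right)} \left(c - 113\right) = \frac{8 + 11}{2 \cdot 11} \left(\frac{101}{2} - 113\right) = \frac{1}{2} \cdot \frac{1}{11} \cdot 19 \left(- \frac{125}{2}\right) = \frac{19}{22} \left(- \frac{125}{2}\right) = - \frac{2375}{44}$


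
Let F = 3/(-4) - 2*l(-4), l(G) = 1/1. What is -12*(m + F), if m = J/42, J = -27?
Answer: 285/7 ≈ 40.714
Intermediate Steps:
l(G) = 1
F = -11/4 (F = 3/(-4) - 2*1 = 3*(-¼) - 2 = -¾ - 2 = -11/4 ≈ -2.7500)
m = -9/14 (m = -27/42 = -27*1/42 = -9/14 ≈ -0.64286)
-12*(m + F) = -12*(-9/14 - 11/4) = -12*(-95/28) = 285/7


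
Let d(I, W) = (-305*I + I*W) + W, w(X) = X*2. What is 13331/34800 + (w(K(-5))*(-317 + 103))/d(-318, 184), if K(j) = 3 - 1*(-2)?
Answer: 220465561/672718800 ≈ 0.32772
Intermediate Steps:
K(j) = 5 (K(j) = 3 + 2 = 5)
w(X) = 2*X
d(I, W) = W - 305*I + I*W
13331/34800 + (w(K(-5))*(-317 + 103))/d(-318, 184) = 13331/34800 + ((2*5)*(-317 + 103))/(184 - 305*(-318) - 318*184) = 13331*(1/34800) + (10*(-214))/(184 + 96990 - 58512) = 13331/34800 - 2140/38662 = 13331/34800 - 2140*1/38662 = 13331/34800 - 1070/19331 = 220465561/672718800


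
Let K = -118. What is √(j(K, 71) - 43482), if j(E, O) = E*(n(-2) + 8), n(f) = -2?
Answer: 3*I*√4910 ≈ 210.21*I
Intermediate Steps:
j(E, O) = 6*E (j(E, O) = E*(-2 + 8) = E*6 = 6*E)
√(j(K, 71) - 43482) = √(6*(-118) - 43482) = √(-708 - 43482) = √(-44190) = 3*I*√4910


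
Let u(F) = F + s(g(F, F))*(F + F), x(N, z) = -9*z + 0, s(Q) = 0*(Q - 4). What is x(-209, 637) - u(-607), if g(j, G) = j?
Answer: -5126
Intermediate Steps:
s(Q) = 0 (s(Q) = 0*(-4 + Q) = 0)
x(N, z) = -9*z
u(F) = F (u(F) = F + 0*(F + F) = F + 0*(2*F) = F + 0 = F)
x(-209, 637) - u(-607) = -9*637 - 1*(-607) = -5733 + 607 = -5126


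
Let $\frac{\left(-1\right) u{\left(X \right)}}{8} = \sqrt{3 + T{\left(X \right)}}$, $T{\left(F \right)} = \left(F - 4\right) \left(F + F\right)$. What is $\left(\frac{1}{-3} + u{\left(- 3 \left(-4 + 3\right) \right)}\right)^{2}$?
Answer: $- \frac{1727}{9} + \frac{16 i \sqrt{3}}{3} \approx -191.89 + 9.2376 i$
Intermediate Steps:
$T{\left(F \right)} = 2 F \left(-4 + F\right)$ ($T{\left(F \right)} = \left(-4 + F\right) 2 F = 2 F \left(-4 + F\right)$)
$u{\left(X \right)} = - 8 \sqrt{3 + 2 X \left(-4 + X\right)}$
$\left(\frac{1}{-3} + u{\left(- 3 \left(-4 + 3\right) \right)}\right)^{2} = \left(\frac{1}{-3} - 8 \sqrt{3 + 2 \left(- 3 \left(-4 + 3\right)\right) \left(-4 - 3 \left(-4 + 3\right)\right)}\right)^{2} = \left(- \frac{1}{3} - 8 \sqrt{3 + 2 \left(\left(-3\right) \left(-1\right)\right) \left(-4 - -3\right)}\right)^{2} = \left(- \frac{1}{3} - 8 \sqrt{3 + 2 \cdot 3 \left(-4 + 3\right)}\right)^{2} = \left(- \frac{1}{3} - 8 \sqrt{3 + 2 \cdot 3 \left(-1\right)}\right)^{2} = \left(- \frac{1}{3} - 8 \sqrt{3 - 6}\right)^{2} = \left(- \frac{1}{3} - 8 \sqrt{-3}\right)^{2} = \left(- \frac{1}{3} - 8 i \sqrt{3}\right)^{2}$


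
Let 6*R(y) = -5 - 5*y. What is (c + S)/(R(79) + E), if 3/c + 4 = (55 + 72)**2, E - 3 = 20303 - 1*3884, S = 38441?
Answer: 309930564/131864875 ≈ 2.3504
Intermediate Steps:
R(y) = -5/6 - 5*y/6 (R(y) = (-5 - 5*y)/6 = -5/6 - 5*y/6)
E = 16422 (E = 3 + (20303 - 1*3884) = 3 + (20303 - 3884) = 3 + 16419 = 16422)
c = 1/5375 (c = 3/(-4 + (55 + 72)**2) = 3/(-4 + 127**2) = 3/(-4 + 16129) = 3/16125 = 3*(1/16125) = 1/5375 ≈ 0.00018605)
(c + S)/(R(79) + E) = (1/5375 + 38441)/((-5/6 - 5/6*79) + 16422) = 206620376/(5375*((-5/6 - 395/6) + 16422)) = 206620376/(5375*(-200/3 + 16422)) = 206620376/(5375*(49066/3)) = (206620376/5375)*(3/49066) = 309930564/131864875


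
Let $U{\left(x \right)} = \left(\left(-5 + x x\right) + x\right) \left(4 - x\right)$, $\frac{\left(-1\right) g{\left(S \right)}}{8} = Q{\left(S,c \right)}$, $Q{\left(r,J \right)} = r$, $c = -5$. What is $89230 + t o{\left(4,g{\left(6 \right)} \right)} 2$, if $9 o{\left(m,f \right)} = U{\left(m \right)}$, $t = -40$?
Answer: $89230$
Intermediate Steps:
$g{\left(S \right)} = - 8 S$
$U{\left(x \right)} = \left(4 - x\right) \left(-5 + x + x^{2}\right)$ ($U{\left(x \right)} = \left(\left(-5 + x^{2}\right) + x\right) \left(4 - x\right) = \left(-5 + x + x^{2}\right) \left(4 - x\right) = \left(4 - x\right) \left(-5 + x + x^{2}\right)$)
$o{\left(m,f \right)} = - \frac{20}{9} + m - \frac{m^{3}}{9} + \frac{m^{2}}{3}$ ($o{\left(m,f \right)} = \frac{-20 - m^{3} + 3 m^{2} + 9 m}{9} = - \frac{20}{9} + m - \frac{m^{3}}{9} + \frac{m^{2}}{3}$)
$89230 + t o{\left(4,g{\left(6 \right)} \right)} 2 = 89230 + - 40 \left(- \frac{20}{9} + 4 - \frac{4^{3}}{9} + \frac{4^{2}}{3}\right) 2 = 89230 + - 40 \left(- \frac{20}{9} + 4 - \frac{64}{9} + \frac{1}{3} \cdot 16\right) 2 = 89230 + - 40 \left(- \frac{20}{9} + 4 - \frac{64}{9} + \frac{16}{3}\right) 2 = 89230 + \left(-40\right) 0 \cdot 2 = 89230 + 0 \cdot 2 = 89230 + 0 = 89230$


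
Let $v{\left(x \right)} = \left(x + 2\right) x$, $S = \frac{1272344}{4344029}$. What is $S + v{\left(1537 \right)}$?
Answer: $\frac{10275554262191}{4344029} \approx 2.3654 \cdot 10^{6}$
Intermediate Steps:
$S = \frac{1272344}{4344029}$ ($S = 1272344 \cdot \frac{1}{4344029} = \frac{1272344}{4344029} \approx 0.29289$)
$v{\left(x \right)} = x \left(2 + x\right)$ ($v{\left(x \right)} = \left(2 + x\right) x = x \left(2 + x\right)$)
$S + v{\left(1537 \right)} = \frac{1272344}{4344029} + 1537 \left(2 + 1537\right) = \frac{1272344}{4344029} + 1537 \cdot 1539 = \frac{1272344}{4344029} + 2365443 = \frac{10275554262191}{4344029}$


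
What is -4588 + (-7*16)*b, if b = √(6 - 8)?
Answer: -4588 - 112*I*√2 ≈ -4588.0 - 158.39*I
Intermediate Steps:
b = I*√2 (b = √(-2) = I*√2 ≈ 1.4142*I)
-4588 + (-7*16)*b = -4588 + (-7*16)*(I*√2) = -4588 - 112*I*√2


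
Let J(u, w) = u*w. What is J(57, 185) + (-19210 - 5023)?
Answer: -13688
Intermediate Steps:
J(57, 185) + (-19210 - 5023) = 57*185 + (-19210 - 5023) = 10545 - 24233 = -13688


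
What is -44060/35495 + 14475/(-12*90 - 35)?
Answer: -22516681/1583077 ≈ -14.223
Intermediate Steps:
-44060/35495 + 14475/(-12*90 - 35) = -44060*1/35495 + 14475/(-1080 - 35) = -8812/7099 + 14475/(-1115) = -8812/7099 + 14475*(-1/1115) = -8812/7099 - 2895/223 = -22516681/1583077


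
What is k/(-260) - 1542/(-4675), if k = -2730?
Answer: 101259/9350 ≈ 10.830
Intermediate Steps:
k/(-260) - 1542/(-4675) = -2730/(-260) - 1542/(-4675) = -2730*(-1/260) - 1542*(-1/4675) = 21/2 + 1542/4675 = 101259/9350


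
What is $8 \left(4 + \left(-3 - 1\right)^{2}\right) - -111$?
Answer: $271$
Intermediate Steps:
$8 \left(4 + \left(-3 - 1\right)^{2}\right) - -111 = 8 \left(4 + \left(-4\right)^{2}\right) + 111 = 8 \left(4 + 16\right) + 111 = 8 \cdot 20 + 111 = 160 + 111 = 271$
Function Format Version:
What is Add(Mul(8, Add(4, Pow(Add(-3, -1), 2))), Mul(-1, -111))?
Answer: 271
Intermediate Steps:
Add(Mul(8, Add(4, Pow(Add(-3, -1), 2))), Mul(-1, -111)) = Add(Mul(8, Add(4, Pow(-4, 2))), 111) = Add(Mul(8, Add(4, 16)), 111) = Add(Mul(8, 20), 111) = Add(160, 111) = 271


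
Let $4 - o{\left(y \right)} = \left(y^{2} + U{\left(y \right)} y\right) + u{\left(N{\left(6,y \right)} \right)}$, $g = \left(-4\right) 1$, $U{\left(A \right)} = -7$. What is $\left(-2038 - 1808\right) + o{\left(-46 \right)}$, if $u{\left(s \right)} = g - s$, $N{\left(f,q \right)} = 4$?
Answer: $-6272$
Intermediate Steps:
$g = -4$
$u{\left(s \right)} = -4 - s$
$o{\left(y \right)} = 12 - y^{2} + 7 y$ ($o{\left(y \right)} = 4 - \left(\left(y^{2} - 7 y\right) - 8\right) = 4 - \left(-8 + y^{2} - 7 y\right) = 4 + \left(8 - y^{2} + 7 y\right) = 12 - y^{2} + 7 y$)
$\left(-2038 - 1808\right) + o{\left(-46 \right)} = \left(-2038 - 1808\right) + \left(12 - \left(-46\right)^{2} + 7 \left(-46\right)\right) = -3846 - 2426 = -6272$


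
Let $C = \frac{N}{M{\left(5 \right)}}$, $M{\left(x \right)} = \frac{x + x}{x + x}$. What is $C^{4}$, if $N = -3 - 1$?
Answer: $256$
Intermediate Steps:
$M{\left(x \right)} = 1$ ($M{\left(x \right)} = \frac{2 x}{2 x} = 2 x \frac{1}{2 x} = 1$)
$N = -4$ ($N = -3 - 1 = -4$)
$C = -4$ ($C = - \frac{4}{1} = \left(-4\right) 1 = -4$)
$C^{4} = \left(-4\right)^{4} = 256$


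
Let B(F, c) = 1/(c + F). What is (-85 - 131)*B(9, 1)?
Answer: -108/5 ≈ -21.600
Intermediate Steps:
B(F, c) = 1/(F + c)
(-85 - 131)*B(9, 1) = (-85 - 131)/(9 + 1) = -216/10 = -216*1/10 = -108/5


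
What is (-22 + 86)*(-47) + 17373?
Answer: 14365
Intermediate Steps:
(-22 + 86)*(-47) + 17373 = 64*(-47) + 17373 = -3008 + 17373 = 14365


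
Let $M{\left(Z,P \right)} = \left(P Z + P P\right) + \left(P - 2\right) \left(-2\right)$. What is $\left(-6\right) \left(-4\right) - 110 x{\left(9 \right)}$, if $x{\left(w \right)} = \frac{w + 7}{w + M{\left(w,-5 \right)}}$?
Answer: $- \frac{1688}{3} \approx -562.67$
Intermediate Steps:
$M{\left(Z,P \right)} = 4 + P^{2} - 2 P + P Z$ ($M{\left(Z,P \right)} = \left(P Z + P^{2}\right) + \left(-2 + P\right) \left(-2\right) = \left(P^{2} + P Z\right) - \left(-4 + 2 P\right) = 4 + P^{2} - 2 P + P Z$)
$x{\left(w \right)} = \frac{7 + w}{39 - 4 w}$ ($x{\left(w \right)} = \frac{w + 7}{w + \left(4 + \left(-5\right)^{2} - -10 - 5 w\right)} = \frac{7 + w}{w + \left(4 + 25 + 10 - 5 w\right)} = \frac{7 + w}{w - \left(-39 + 5 w\right)} = \frac{7 + w}{39 - 4 w}$)
$\left(-6\right) \left(-4\right) - 110 x{\left(9 \right)} = \left(-6\right) \left(-4\right) - 110 \frac{-7 - 9}{-39 + 4 \cdot 9} = 24 - 110 \frac{-7 - 9}{-39 + 36} = 24 - 110 \frac{1}{-3} \left(-16\right) = 24 - 110 \left(\left(- \frac{1}{3}\right) \left(-16\right)\right) = 24 - \frac{1760}{3} = - \frac{1688}{3}$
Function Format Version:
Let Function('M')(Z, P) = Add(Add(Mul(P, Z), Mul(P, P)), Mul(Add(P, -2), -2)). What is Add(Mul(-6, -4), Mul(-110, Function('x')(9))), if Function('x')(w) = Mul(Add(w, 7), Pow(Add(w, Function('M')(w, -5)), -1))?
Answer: Rational(-1688, 3) ≈ -562.67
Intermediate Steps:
Function('M')(Z, P) = Add(4, Pow(P, 2), Mul(-2, P), Mul(P, Z)) (Function('M')(Z, P) = Add(Add(Mul(P, Z), Pow(P, 2)), Mul(Add(-2, P), -2)) = Add(Add(Pow(P, 2), Mul(P, Z)), Add(4, Mul(-2, P))) = Add(4, Pow(P, 2), Mul(-2, P), Mul(P, Z)))
Function('x')(w) = Mul(Pow(Add(39, Mul(-4, w)), -1), Add(7, w)) (Function('x')(w) = Mul(Add(w, 7), Pow(Add(w, Add(4, Pow(-5, 2), Mul(-2, -5), Mul(-5, w))), -1)) = Mul(Add(7, w), Pow(Add(w, Add(4, 25, 10, Mul(-5, w))), -1)) = Mul(Add(7, w), Pow(Add(w, Add(39, Mul(-5, w))), -1)) = Mul(Add(7, w), Pow(Add(39, Mul(-4, w)), -1)) = Mul(Pow(Add(39, Mul(-4, w)), -1), Add(7, w)))
Add(Mul(-6, -4), Mul(-110, Function('x')(9))) = Add(Mul(-6, -4), Mul(-110, Mul(Pow(Add(-39, Mul(4, 9)), -1), Add(-7, Mul(-1, 9))))) = Add(24, Mul(-110, Mul(Pow(Add(-39, 36), -1), Add(-7, -9)))) = Add(24, Mul(-110, Mul(Pow(-3, -1), -16))) = Add(24, Mul(-110, Mul(Rational(-1, 3), -16))) = Add(24, Mul(-110, Rational(16, 3))) = Add(24, Rational(-1760, 3)) = Rational(-1688, 3)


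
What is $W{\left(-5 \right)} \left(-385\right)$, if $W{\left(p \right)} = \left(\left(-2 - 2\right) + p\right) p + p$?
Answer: $-15400$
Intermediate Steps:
$W{\left(p \right)} = p + p \left(-4 + p\right)$ ($W{\left(p \right)} = \left(-4 + p\right) p + p = p \left(-4 + p\right) + p = p + p \left(-4 + p\right)$)
$W{\left(-5 \right)} \left(-385\right) = - 5 \left(-3 - 5\right) \left(-385\right) = \left(-5\right) \left(-8\right) \left(-385\right) = 40 \left(-385\right) = -15400$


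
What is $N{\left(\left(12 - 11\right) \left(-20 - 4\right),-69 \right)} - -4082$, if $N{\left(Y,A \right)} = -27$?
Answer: $4055$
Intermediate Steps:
$N{\left(\left(12 - 11\right) \left(-20 - 4\right),-69 \right)} - -4082 = -27 - -4082 = -27 + 4082 = 4055$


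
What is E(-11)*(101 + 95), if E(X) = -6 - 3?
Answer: -1764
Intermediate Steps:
E(X) = -9
E(-11)*(101 + 95) = -9*(101 + 95) = -9*196 = -1764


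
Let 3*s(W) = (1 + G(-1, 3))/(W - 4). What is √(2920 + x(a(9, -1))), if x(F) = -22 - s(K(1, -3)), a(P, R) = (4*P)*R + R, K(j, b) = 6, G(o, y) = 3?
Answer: 2*√6519/3 ≈ 53.827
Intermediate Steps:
a(P, R) = R + 4*P*R (a(P, R) = 4*P*R + R = R + 4*P*R)
s(W) = 4/(3*(-4 + W)) (s(W) = ((1 + 3)/(W - 4))/3 = (4/(-4 + W))/3 = 4/(3*(-4 + W)))
x(F) = -68/3 (x(F) = -22 - 4/(3*(-4 + 6)) = -22 - 4/(3*2) = -22 - 1*⅔ = -22 - ⅔ = -68/3)
√(2920 + x(a(9, -1))) = √(2920 - 68/3) = √(8692/3) = 2*√6519/3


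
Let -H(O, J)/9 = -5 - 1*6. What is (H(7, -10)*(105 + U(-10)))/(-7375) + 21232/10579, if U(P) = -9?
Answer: 56043184/78020125 ≈ 0.71832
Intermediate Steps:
H(O, J) = 99 (H(O, J) = -9*(-5 - 1*6) = -9*(-5 - 6) = -9*(-11) = 99)
(H(7, -10)*(105 + U(-10)))/(-7375) + 21232/10579 = (99*(105 - 9))/(-7375) + 21232/10579 = (99*96)*(-1/7375) + 21232*(1/10579) = 9504*(-1/7375) + 21232/10579 = -9504/7375 + 21232/10579 = 56043184/78020125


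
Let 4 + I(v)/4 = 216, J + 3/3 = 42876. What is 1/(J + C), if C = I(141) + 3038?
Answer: 1/46761 ≈ 2.1385e-5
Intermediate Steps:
J = 42875 (J = -1 + 42876 = 42875)
I(v) = 848 (I(v) = -16 + 4*216 = -16 + 864 = 848)
C = 3886 (C = 848 + 3038 = 3886)
1/(J + C) = 1/(42875 + 3886) = 1/46761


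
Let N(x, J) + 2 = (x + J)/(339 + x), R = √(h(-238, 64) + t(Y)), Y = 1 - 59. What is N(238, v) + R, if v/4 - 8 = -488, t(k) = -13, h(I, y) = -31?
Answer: -2836/577 + 2*I*√11 ≈ -4.9151 + 6.6332*I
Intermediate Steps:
Y = -58
v = -1920 (v = 32 + 4*(-488) = 32 - 1952 = -1920)
R = 2*I*√11 (R = √(-31 - 13) = √(-44) = 2*I*√11 ≈ 6.6332*I)
N(x, J) = -2 + (J + x)/(339 + x) (N(x, J) = -2 + (x + J)/(339 + x) = -2 + (J + x)/(339 + x))
N(238, v) + R = (-678 - 1920 - 1*238)/(339 + 238) + 2*I*√11 = (-678 - 1920 - 238)/577 + 2*I*√11 = (1/577)*(-2836) + 2*I*√11 = -2836/577 + 2*I*√11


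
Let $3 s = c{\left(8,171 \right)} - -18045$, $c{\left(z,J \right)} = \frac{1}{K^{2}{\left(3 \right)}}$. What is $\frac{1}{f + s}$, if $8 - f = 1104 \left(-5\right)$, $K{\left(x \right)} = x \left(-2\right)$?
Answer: $\frac{108}{1246645} \approx 8.6633 \cdot 10^{-5}$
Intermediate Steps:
$K{\left(x \right)} = - 2 x$
$c{\left(z,J \right)} = \frac{1}{36}$ ($c{\left(z,J \right)} = \frac{1}{\left(\left(-2\right) 3\right)^{2}} = \frac{1}{\left(-6\right)^{2}} = \frac{1}{36}$)
$f = 5528$ ($f = 8 - 1104 \left(-5\right) = 8 - -5520 = 8 + 5520 = 5528$)
$s = \frac{649621}{108}$ ($s = \frac{\frac{1}{36} - -18045}{3} = \frac{\frac{1}{36} + 18045}{3} = \frac{1}{3} \cdot \frac{649621}{36} = \frac{649621}{108} \approx 6015.0$)
$\frac{1}{f + s} = \frac{1}{5528 + \frac{649621}{108}} = \frac{1}{\frac{1246645}{108}} = \frac{108}{1246645}$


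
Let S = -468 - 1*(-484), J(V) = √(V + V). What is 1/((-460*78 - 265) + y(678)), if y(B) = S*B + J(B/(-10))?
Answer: -126485/3199691723 - I*√3390/3199691723 ≈ -3.953e-5 - 1.8197e-8*I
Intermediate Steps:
J(V) = √2*√V (J(V) = √(2*V) = √2*√V)
S = 16 (S = -468 + 484 = 16)
y(B) = 16*B + √5*√(-B)/5 (y(B) = 16*B + √2*√(B/(-10)) = 16*B + √2*√(B*(-⅒)) = 16*B + √2*√(-B/10) = 16*B + √2*(√10*√(-B)/10) = 16*B + √5*√(-B)/5)
1/((-460*78 - 265) + y(678)) = 1/((-460*78 - 265) + (16*678 + √5*√(-1*678)/5)) = 1/((-35880 - 265) + (10848 + √5*√(-678)/5)) = 1/(-36145 + (10848 + √5*(I*√678)/5)) = 1/(-36145 + (10848 + I*√3390/5)) = 1/(-25297 + I*√3390/5)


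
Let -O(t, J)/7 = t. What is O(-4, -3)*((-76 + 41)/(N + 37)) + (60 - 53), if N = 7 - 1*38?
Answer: -469/3 ≈ -156.33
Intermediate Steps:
O(t, J) = -7*t
N = -31 (N = 7 - 38 = -31)
O(-4, -3)*((-76 + 41)/(N + 37)) + (60 - 53) = (-7*(-4))*((-76 + 41)/(-31 + 37)) + (60 - 53) = 28*(-35/6) + 7 = -490/3 + 7 = -469/3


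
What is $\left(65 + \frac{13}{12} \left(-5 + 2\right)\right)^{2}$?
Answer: $\frac{61009}{16} \approx 3813.1$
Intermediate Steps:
$\left(65 + \frac{13}{12} \left(-5 + 2\right)\right)^{2} = \left(65 + 13 \cdot \frac{1}{12} \left(-3\right)\right)^{2} = \left(65 + \frac{13}{12} \left(-3\right)\right)^{2} = \left(65 - \frac{13}{4}\right)^{2} = \left(\frac{247}{4}\right)^{2} = \frac{61009}{16}$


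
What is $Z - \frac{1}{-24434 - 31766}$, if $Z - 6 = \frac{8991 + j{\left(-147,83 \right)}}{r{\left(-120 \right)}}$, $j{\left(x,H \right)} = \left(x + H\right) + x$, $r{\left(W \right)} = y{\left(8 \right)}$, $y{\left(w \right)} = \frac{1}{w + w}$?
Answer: $\frac{7895313201}{56200} \approx 1.4049 \cdot 10^{5}$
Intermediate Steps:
$y{\left(w \right)} = \frac{1}{2 w}$
$r{\left(W \right)} = \frac{1}{16}$ ($r{\left(W \right)} = \frac{1}{2 \cdot 8} = \frac{1}{2} \cdot \frac{1}{8} = \frac{1}{16}$)
$j{\left(x,H \right)} = H + 2 x$ ($j{\left(x,H \right)} = \left(H + x\right) + x = H + 2 x$)
$Z = 140486$ ($Z = 6 + \left(8991 + \left(83 + 2 \left(-147\right)\right)\right) \frac{1}{\frac{1}{16}} = 6 + \left(8991 + \left(83 - 294\right)\right) 16 = 6 + \left(8991 - 211\right) 16 = 6 + 8780 \cdot 16 = 6 + 140480 = 140486$)
$Z - \frac{1}{-24434 - 31766} = 140486 - \frac{1}{-24434 - 31766} = 140486 - \frac{1}{-56200} = 140486 - - \frac{1}{56200} = 140486 + \frac{1}{56200} = \frac{7895313201}{56200}$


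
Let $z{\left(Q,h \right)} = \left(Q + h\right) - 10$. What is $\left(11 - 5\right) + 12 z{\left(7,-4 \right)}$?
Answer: $-78$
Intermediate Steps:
$z{\left(Q,h \right)} = -10 + Q + h$ ($z{\left(Q,h \right)} = \left(Q + h\right) - 10 = -10 + Q + h$)
$\left(11 - 5\right) + 12 z{\left(7,-4 \right)} = \left(11 - 5\right) + 12 \left(-10 + 7 - 4\right) = \left(11 - 5\right) + 12 \left(-7\right) = 6 - 84 = -78$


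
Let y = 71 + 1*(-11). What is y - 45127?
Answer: -45067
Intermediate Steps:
y = 60 (y = 71 - 11 = 60)
y - 45127 = 60 - 45127 = -45067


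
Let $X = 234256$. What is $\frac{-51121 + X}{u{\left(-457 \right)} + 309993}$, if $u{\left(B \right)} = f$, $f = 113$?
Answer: $\frac{183135}{310106} \approx 0.59056$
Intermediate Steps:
$u{\left(B \right)} = 113$
$\frac{-51121 + X}{u{\left(-457 \right)} + 309993} = \frac{-51121 + 234256}{113 + 309993} = \frac{183135}{310106}$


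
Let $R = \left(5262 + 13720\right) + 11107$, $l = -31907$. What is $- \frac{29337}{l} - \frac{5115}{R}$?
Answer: $\frac{719516688}{960049723} \approx 0.74946$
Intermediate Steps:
$R = 30089$ ($R = 18982 + 11107 = 30089$)
$- \frac{29337}{l} - \frac{5115}{R} = - \frac{29337}{-31907} - \frac{5115}{30089} = \left(-29337\right) \left(- \frac{1}{31907}\right) - \frac{5115}{30089} = \frac{29337}{31907} - \frac{5115}{30089} = \frac{719516688}{960049723}$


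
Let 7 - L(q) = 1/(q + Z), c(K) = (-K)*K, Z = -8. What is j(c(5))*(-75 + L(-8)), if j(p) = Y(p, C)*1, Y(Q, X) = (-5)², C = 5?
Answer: -27175/16 ≈ -1698.4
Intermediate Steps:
c(K) = -K²
L(q) = 7 - 1/(-8 + q) (L(q) = 7 - 1/(q - 8) = 7 - 1/(-8 + q))
Y(Q, X) = 25
j(p) = 25 (j(p) = 25*1 = 25)
j(c(5))*(-75 + L(-8)) = 25*(-75 + (-57 + 7*(-8))/(-8 - 8)) = 25*(-75 + (-57 - 56)/(-16)) = 25*(-75 - 1/16*(-113)) = 25*(-75 + 113/16) = 25*(-1087/16) = -27175/16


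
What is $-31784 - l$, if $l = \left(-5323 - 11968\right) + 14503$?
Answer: $-28996$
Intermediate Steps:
$l = -2788$ ($l = -17291 + 14503 = -2788$)
$-31784 - l = -31784 - -2788 = -31784 + 2788 = -28996$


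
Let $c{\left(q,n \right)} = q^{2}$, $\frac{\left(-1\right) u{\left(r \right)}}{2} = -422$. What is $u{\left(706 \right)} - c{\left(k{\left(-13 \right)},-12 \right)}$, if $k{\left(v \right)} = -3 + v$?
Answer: $588$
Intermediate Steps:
$u{\left(r \right)} = 844$ ($u{\left(r \right)} = \left(-2\right) \left(-422\right) = 844$)
$u{\left(706 \right)} - c{\left(k{\left(-13 \right)},-12 \right)} = 844 - \left(-3 - 13\right)^{2} = 844 - \left(-16\right)^{2} = 844 - 256 = 588$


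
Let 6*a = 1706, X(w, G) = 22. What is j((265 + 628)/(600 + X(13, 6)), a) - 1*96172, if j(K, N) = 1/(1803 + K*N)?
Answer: -396817883978/4126127 ≈ -96172.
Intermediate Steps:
a = 853/3 (a = (1/6)*1706 = 853/3 ≈ 284.33)
j((265 + 628)/(600 + X(13, 6)), a) - 1*96172 = 1/(1803 + ((265 + 628)/(600 + 22))*(853/3)) - 1*96172 = 1/(1803 + (893/622)*(853/3)) - 96172 = 1/(1803 + 761729/1866) - 96172 = 1/(4126127/1866) - 96172 = 1866/4126127 - 96172 = -396817883978/4126127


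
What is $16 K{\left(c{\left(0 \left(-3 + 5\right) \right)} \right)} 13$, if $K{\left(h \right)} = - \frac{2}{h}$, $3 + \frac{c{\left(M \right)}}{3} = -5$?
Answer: $\frac{52}{3} \approx 17.333$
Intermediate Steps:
$c{\left(M \right)} = -24$ ($c{\left(M \right)} = -9 + 3 \left(-5\right) = -9 - 15 = -24$)
$16 K{\left(c{\left(0 \left(-3 + 5\right) \right)} \right)} 13 = 16 \left(- \frac{2}{-24}\right) 13 = 16 \left(\left(-2\right) \left(- \frac{1}{24}\right)\right) 13 = 16 \cdot \frac{1}{12} \cdot 13 = \frac{4}{3} \cdot 13 = \frac{52}{3}$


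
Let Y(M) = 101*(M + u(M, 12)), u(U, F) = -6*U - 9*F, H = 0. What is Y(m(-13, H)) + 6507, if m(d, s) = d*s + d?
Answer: 2164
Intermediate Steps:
m(d, s) = d + d*s
u(U, F) = -9*F - 6*U
Y(M) = -10908 - 505*M (Y(M) = 101*(M + (-9*12 - 6*M)) = 101*(M + (-108 - 6*M)) = 101*(-108 - 5*M) = -10908 - 505*M)
Y(m(-13, H)) + 6507 = (-10908 - (-6565)*(1 + 0)) + 6507 = (-10908 - (-6565)) + 6507 = (-10908 - 505*(-13)) + 6507 = (-10908 + 6565) + 6507 = -4343 + 6507 = 2164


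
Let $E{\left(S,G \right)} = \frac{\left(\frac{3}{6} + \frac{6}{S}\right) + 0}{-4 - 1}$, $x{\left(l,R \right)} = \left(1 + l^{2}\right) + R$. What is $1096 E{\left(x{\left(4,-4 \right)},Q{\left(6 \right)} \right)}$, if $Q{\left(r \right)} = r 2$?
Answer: $- \frac{2740}{13} \approx -210.77$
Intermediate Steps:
$Q{\left(r \right)} = 2 r$
$x{\left(l,R \right)} = 1 + R + l^{2}$
$E{\left(S,G \right)} = - \frac{1}{10} - \frac{6}{5 S}$ ($E{\left(S,G \right)} = \frac{\left(3 \cdot \frac{1}{6} + \frac{6}{S}\right) + 0}{-5} = \left(\left(\frac{1}{2} + \frac{6}{S}\right) + 0\right) \left(- \frac{1}{5}\right) = \left(\frac{1}{2} + \frac{6}{S}\right) \left(- \frac{1}{5}\right) = - \frac{1}{10} - \frac{6}{5 S}$)
$1096 E{\left(x{\left(4,-4 \right)},Q{\left(6 \right)} \right)} = 1096 \frac{-12 - \left(1 - 4 + 4^{2}\right)}{10 \left(1 - 4 + 4^{2}\right)} = 1096 \frac{-12 - \left(1 - 4 + 16\right)}{10 \left(1 - 4 + 16\right)} = 1096 \frac{-12 - 13}{10 \cdot 13} = 1096 \cdot \frac{1}{10} \cdot \frac{1}{13} \left(-12 - 13\right) = 1096 \cdot \frac{1}{10} \cdot \frac{1}{13} \left(-25\right) = 1096 \left(- \frac{5}{26}\right) = - \frac{2740}{13}$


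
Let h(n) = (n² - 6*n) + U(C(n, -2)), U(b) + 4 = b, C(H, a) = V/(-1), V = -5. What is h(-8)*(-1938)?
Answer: -218994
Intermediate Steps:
C(H, a) = 5 (C(H, a) = -5/(-1) = -5*(-1) = 5)
U(b) = -4 + b
h(n) = 1 + n² - 6*n (h(n) = (n² - 6*n) + (-4 + 5) = (n² - 6*n) + 1 = 1 + n² - 6*n)
h(-8)*(-1938) = (1 + (-8)² - 6*(-8))*(-1938) = (1 + 64 + 48)*(-1938) = 113*(-1938) = -218994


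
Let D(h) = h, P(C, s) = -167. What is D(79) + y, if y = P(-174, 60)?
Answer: -88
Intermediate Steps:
y = -167
D(79) + y = 79 - 167 = -88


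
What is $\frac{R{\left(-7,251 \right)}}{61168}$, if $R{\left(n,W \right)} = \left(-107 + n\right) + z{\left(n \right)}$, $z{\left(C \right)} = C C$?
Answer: $- \frac{65}{61168} \approx -0.0010626$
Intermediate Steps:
$z{\left(C \right)} = C^{2}$
$R{\left(n,W \right)} = -107 + n + n^{2}$ ($R{\left(n,W \right)} = \left(-107 + n\right) + n^{2} = -107 + n + n^{2}$)
$\frac{R{\left(-7,251 \right)}}{61168} = \frac{-107 - 7 + \left(-7\right)^{2}}{61168} = \left(-107 - 7 + 49\right) \frac{1}{61168} = \left(-65\right) \frac{1}{61168} = - \frac{65}{61168}$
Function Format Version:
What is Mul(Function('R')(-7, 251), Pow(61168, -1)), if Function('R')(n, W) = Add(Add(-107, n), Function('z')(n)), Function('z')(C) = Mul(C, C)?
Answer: Rational(-65, 61168) ≈ -0.0010626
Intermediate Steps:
Function('z')(C) = Pow(C, 2)
Function('R')(n, W) = Add(-107, n, Pow(n, 2)) (Function('R')(n, W) = Add(Add(-107, n), Pow(n, 2)) = Add(-107, n, Pow(n, 2)))
Mul(Function('R')(-7, 251), Pow(61168, -1)) = Mul(Add(-107, -7, Pow(-7, 2)), Pow(61168, -1)) = Mul(Add(-107, -7, 49), Rational(1, 61168)) = Mul(-65, Rational(1, 61168)) = Rational(-65, 61168)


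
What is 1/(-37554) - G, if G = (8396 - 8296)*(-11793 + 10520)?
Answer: 4780624199/37554 ≈ 1.2730e+5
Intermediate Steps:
G = -127300 (G = 100*(-1273) = -127300)
1/(-37554) - G = 1/(-37554) - 1*(-127300) = -1/37554 + 127300 = 4780624199/37554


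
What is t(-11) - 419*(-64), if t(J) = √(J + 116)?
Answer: 26816 + √105 ≈ 26826.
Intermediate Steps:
t(J) = √(116 + J)
t(-11) - 419*(-64) = √(116 - 11) - 419*(-64) = √105 + 26816 = 26816 + √105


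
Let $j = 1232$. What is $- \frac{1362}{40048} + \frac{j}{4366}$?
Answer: $\frac{10848161}{43712392} \approx 0.24817$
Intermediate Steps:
$- \frac{1362}{40048} + \frac{j}{4366} = - \frac{1362}{40048} + \frac{1232}{4366} = \left(-1362\right) \frac{1}{40048} + 1232 \cdot \frac{1}{4366} = - \frac{681}{20024} + \frac{616}{2183} = \frac{10848161}{43712392}$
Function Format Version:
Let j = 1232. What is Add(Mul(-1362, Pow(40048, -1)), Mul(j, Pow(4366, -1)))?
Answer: Rational(10848161, 43712392) ≈ 0.24817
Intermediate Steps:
Add(Mul(-1362, Pow(40048, -1)), Mul(j, Pow(4366, -1))) = Add(Mul(-1362, Pow(40048, -1)), Mul(1232, Pow(4366, -1))) = Add(Mul(-1362, Rational(1, 40048)), Mul(1232, Rational(1, 4366))) = Add(Rational(-681, 20024), Rational(616, 2183)) = Rational(10848161, 43712392)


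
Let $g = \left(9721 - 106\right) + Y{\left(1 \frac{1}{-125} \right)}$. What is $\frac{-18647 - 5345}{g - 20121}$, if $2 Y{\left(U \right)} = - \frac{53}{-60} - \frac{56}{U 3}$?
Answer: $\frac{2879040}{1120667} \approx 2.569$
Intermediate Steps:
$Y{\left(U \right)} = \frac{53}{120} - \frac{28}{3 U}$ ($Y{\left(U \right)} = \frac{- \frac{53}{-60} - \frac{56}{U 3}}{2} = \frac{\left(-53\right) \left(- \frac{1}{60}\right) - \frac{56}{3 U}}{2} = \frac{\frac{53}{60} - 56 \frac{1}{3 U}}{2} = \frac{\frac{53}{60} - \frac{56}{3 U}}{2} = \frac{53}{120} - \frac{28}{3 U}$)
$g = \frac{1293853}{120}$ ($g = \left(9721 - 106\right) + \frac{-1120 + 53 \cdot 1 \frac{1}{-125}}{120 \cdot 1 \frac{1}{-125}} = 9615 + \frac{-1120 + 53 \cdot 1 \left(- \frac{1}{125}\right)}{120 \cdot 1 \left(- \frac{1}{125}\right)} = 9615 + \frac{-1120 + 53 \left(- \frac{1}{125}\right)}{120 \left(- \frac{1}{125}\right)} = 9615 + \frac{1}{120} \left(-125\right) \left(-1120 - \frac{53}{125}\right) = 9615 + \frac{1}{120} \left(-125\right) \left(- \frac{140053}{125}\right) = 9615 + \frac{140053}{120} = \frac{1293853}{120} \approx 10782.0$)
$\frac{-18647 - 5345}{g - 20121} = \frac{-18647 - 5345}{\frac{1293853}{120} - 20121} = - \frac{23992}{- \frac{1120667}{120}} = \left(-23992\right) \left(- \frac{120}{1120667}\right) = \frac{2879040}{1120667}$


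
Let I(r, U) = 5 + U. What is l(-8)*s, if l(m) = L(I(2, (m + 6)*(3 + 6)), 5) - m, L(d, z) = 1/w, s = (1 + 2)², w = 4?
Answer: 297/4 ≈ 74.250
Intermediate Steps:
s = 9 (s = 3² = 9)
L(d, z) = ¼ (L(d, z) = 1/4 = 1*(¼) = ¼)
l(m) = ¼ - m
l(-8)*s = (¼ - 1*(-8))*9 = (¼ + 8)*9 = (33/4)*9 = 297/4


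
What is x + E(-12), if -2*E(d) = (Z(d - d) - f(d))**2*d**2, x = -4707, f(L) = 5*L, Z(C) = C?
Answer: -263907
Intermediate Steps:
E(d) = -25*d**4/2 (E(d) = -((d - d) - 5*d)**2*d**2/2 = -(0 - 5*d)**2*d**2/2 = -(-5*d)**2*d**2/2 = -25*d**2*d**2/2 = -25*d**4/2)
x + E(-12) = -4707 - 25/2*(-12)**4 = -4707 - 25/2*20736 = -4707 - 259200 = -263907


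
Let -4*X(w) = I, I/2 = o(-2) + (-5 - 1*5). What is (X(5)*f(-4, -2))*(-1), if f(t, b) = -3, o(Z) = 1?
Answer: 27/2 ≈ 13.500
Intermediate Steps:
I = -18 (I = 2*(1 + (-5 - 1*5)) = 2*(1 + (-5 - 5)) = 2*(1 - 10) = 2*(-9) = -18)
X(w) = 9/2 (X(w) = -¼*(-18) = 9/2)
(X(5)*f(-4, -2))*(-1) = ((9/2)*(-3))*(-1) = -27/2*(-1) = 27/2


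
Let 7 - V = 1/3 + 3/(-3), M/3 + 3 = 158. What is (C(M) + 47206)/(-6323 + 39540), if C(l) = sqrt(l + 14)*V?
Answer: 47206/33217 + 23*sqrt(479)/99651 ≈ 1.4262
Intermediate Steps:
M = 465 (M = -9 + 3*158 = -9 + 474 = 465)
V = 23/3 (V = 7 - (1/3 + 3/(-3)) = 7 - (1*(1/3) + 3*(-1/3)) = 7 - (1/3 - 1) = 7 - 1*(-2/3) = 7 + 2/3 = 23/3 ≈ 7.6667)
C(l) = 23*sqrt(14 + l)/3 (C(l) = sqrt(l + 14)*(23/3) = sqrt(14 + l)*(23/3) = 23*sqrt(14 + l)/3)
(C(M) + 47206)/(-6323 + 39540) = (23*sqrt(14 + 465)/3 + 47206)/(-6323 + 39540) = (23*sqrt(479)/3 + 47206)/33217 = (47206 + 23*sqrt(479)/3)*(1/33217) = 47206/33217 + 23*sqrt(479)/99651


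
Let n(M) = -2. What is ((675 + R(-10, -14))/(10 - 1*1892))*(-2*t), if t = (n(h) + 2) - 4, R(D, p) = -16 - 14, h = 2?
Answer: -2580/941 ≈ -2.7418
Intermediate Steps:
R(D, p) = -30
t = -4 (t = (-2 + 2) - 4 = 0 - 4 = -4)
((675 + R(-10, -14))/(10 - 1*1892))*(-2*t) = ((675 - 30)/(10 - 1*1892))*(-2*(-4)) = (645/(10 - 1892))*8 = (645/(-1882))*8 = (645*(-1/1882))*8 = -645/1882*8 = -2580/941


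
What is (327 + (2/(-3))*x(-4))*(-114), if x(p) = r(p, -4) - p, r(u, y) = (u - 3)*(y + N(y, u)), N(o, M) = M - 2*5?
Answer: -27398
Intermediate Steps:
N(o, M) = -10 + M (N(o, M) = M - 10 = -10 + M)
r(u, y) = (-3 + u)*(-10 + u + y) (r(u, y) = (u - 3)*(y + (-10 + u)) = (-3 + u)*(-10 + u + y))
x(p) = 42 + p² - 18*p (x(p) = (30 + p² - 13*p - 3*(-4) + p*(-4)) - p = (30 + p² - 13*p + 12 - 4*p) - p = (42 + p² - 17*p) - p = 42 + p² - 18*p)
(327 + (2/(-3))*x(-4))*(-114) = (327 + (2/(-3))*(42 + (-4)² - 18*(-4)))*(-114) = (327 + (2*(-⅓))*(42 + 16 + 72))*(-114) = (327 - ⅔*130)*(-114) = (327 - 260/3)*(-114) = (721/3)*(-114) = -27398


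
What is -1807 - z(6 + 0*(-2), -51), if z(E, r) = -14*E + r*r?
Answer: -4324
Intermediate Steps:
z(E, r) = r² - 14*E (z(E, r) = -14*E + r² = r² - 14*E)
-1807 - z(6 + 0*(-2), -51) = -1807 - ((-51)² - 14*(6 + 0*(-2))) = -1807 - (2601 - 14*(6 + 0)) = -1807 - (2601 - 14*6) = -1807 - (2601 - 84) = -1807 - 1*2517 = -1807 - 2517 = -4324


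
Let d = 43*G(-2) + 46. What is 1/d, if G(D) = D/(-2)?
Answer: 1/89 ≈ 0.011236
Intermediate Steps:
G(D) = -D/2 (G(D) = D*(-1/2) = -D/2)
d = 89 (d = 43*(-1/2*(-2)) + 46 = 43*1 + 46 = 43 + 46 = 89)
1/d = 1/89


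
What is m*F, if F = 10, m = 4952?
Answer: 49520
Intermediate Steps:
m*F = 4952*10 = 49520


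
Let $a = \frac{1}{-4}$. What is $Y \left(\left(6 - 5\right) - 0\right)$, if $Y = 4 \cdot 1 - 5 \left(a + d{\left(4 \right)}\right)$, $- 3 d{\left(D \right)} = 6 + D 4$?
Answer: $\frac{503}{12} \approx 41.917$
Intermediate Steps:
$a = - \frac{1}{4} \approx -0.25$
$d{\left(D \right)} = -2 - \frac{4 D}{3}$ ($d{\left(D \right)} = - \frac{6 + D 4}{3} = - \frac{6 + 4 D}{3} = -2 - \frac{4 D}{3}$)
$Y = \frac{503}{12}$ ($Y = 4 \cdot 1 - 5 \left(- \frac{1}{4} - \frac{22}{3}\right) = 4 - 5 \left(- \frac{1}{4} - \frac{22}{3}\right) = 4 - - \frac{455}{12} = 4 + \frac{455}{12} = \frac{503}{12} \approx 41.917$)
$Y \left(\left(6 - 5\right) - 0\right) = \frac{503 \left(\left(6 - 5\right) - 0\right)}{12} = \frac{503 \left(1 + 0\right)}{12} = \frac{503}{12} \cdot 1 = \frac{503}{12}$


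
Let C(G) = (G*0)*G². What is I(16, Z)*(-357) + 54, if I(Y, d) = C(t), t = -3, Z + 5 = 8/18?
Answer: 54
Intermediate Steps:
Z = -41/9 (Z = -5 + 8/18 = -5 + 8*(1/18) = -5 + 4/9 = -41/9 ≈ -4.5556)
C(G) = 0 (C(G) = 0*G² = 0)
I(Y, d) = 0
I(16, Z)*(-357) + 54 = 0*(-357) + 54 = 0 + 54 = 54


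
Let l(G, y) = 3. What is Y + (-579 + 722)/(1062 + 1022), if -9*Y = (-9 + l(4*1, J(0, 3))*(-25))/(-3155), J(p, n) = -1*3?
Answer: 1295143/19725060 ≈ 0.065660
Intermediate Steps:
J(p, n) = -3
Y = -28/9465 (Y = -(-9 + 3*(-25))/(9*(-3155)) = -(-9 - 75)*(-1)/(9*3155) = -(-28)*(-1)/(3*3155) = -⅑*84/3155 = -28/9465 ≈ -0.0029583)
Y + (-579 + 722)/(1062 + 1022) = -28/9465 + (-579 + 722)/(1062 + 1022) = -28/9465 + 143/2084 = 1295143/19725060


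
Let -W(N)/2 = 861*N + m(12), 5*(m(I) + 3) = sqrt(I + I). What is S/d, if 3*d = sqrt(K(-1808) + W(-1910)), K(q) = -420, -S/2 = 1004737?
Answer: -3014211*sqrt(10)/sqrt(8221515 - 2*sqrt(6)) ≈ -3324.3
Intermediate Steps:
m(I) = -3 + sqrt(2)*sqrt(I)/5 (m(I) = -3 + sqrt(I + I)/5 = -3 + sqrt(2*I)/5 = -3 + (sqrt(2)*sqrt(I))/5 = -3 + sqrt(2)*sqrt(I)/5)
W(N) = 6 - 1722*N - 4*sqrt(6)/5 (W(N) = -2*(861*N + (-3 + sqrt(2)*sqrt(12)/5)) = -2*(861*N + (-3 + sqrt(2)*(2*sqrt(3))/5)) = -2*(861*N + (-3 + 2*sqrt(6)/5)) = -2*(-3 + 861*N + 2*sqrt(6)/5) = 6 - 1722*N - 4*sqrt(6)/5)
S = -2009474 (S = -2*1004737 = -2009474)
d = sqrt(3288606 - 4*sqrt(6)/5)/3 (d = sqrt(-420 + (6 - 1722*(-1910) - 4*sqrt(6)/5))/3 = sqrt(-420 + (6 + 3289020 - 4*sqrt(6)/5))/3 = sqrt(-420 + (3289026 - 4*sqrt(6)/5))/3 = sqrt(3288606 - 4*sqrt(6)/5)/3 ≈ 604.48)
S/d = -2009474*15/sqrt(82215150 - 20*sqrt(6)) = -30142110/sqrt(82215150 - 20*sqrt(6))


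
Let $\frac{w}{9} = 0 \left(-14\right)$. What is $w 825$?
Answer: $0$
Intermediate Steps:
$w = 0$ ($w = 9 \cdot 0 \left(-14\right) = 9 \cdot 0 = 0$)
$w 825 = 0 \cdot 825 = 0$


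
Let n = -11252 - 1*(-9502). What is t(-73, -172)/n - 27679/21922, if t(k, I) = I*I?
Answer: -348489349/19181750 ≈ -18.168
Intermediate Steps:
t(k, I) = I**2
n = -1750 (n = -11252 + 9502 = -1750)
t(-73, -172)/n - 27679/21922 = (-172)**2/(-1750) - 27679/21922 = 29584*(-1/1750) - 27679*1/21922 = -14792/875 - 27679/21922 = -348489349/19181750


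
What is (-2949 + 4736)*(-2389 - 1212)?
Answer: -6434987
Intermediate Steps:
(-2949 + 4736)*(-2389 - 1212) = 1787*(-3601) = -6434987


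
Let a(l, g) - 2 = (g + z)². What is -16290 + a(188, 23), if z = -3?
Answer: -15888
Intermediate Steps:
a(l, g) = 2 + (-3 + g)² (a(l, g) = 2 + (g - 3)² = 2 + (-3 + g)²)
-16290 + a(188, 23) = -16290 + (2 + (-3 + 23)²) = -16290 + (2 + 20²) = -16290 + (2 + 400) = -16290 + 402 = -15888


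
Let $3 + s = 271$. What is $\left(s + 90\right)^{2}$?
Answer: $128164$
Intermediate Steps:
$s = 268$ ($s = -3 + 271 = 268$)
$\left(s + 90\right)^{2} = \left(268 + 90\right)^{2} = 358^{2} = 128164$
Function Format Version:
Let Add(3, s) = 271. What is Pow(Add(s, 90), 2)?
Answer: 128164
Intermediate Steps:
s = 268 (s = Add(-3, 271) = 268)
Pow(Add(s, 90), 2) = Pow(Add(268, 90), 2) = Pow(358, 2) = 128164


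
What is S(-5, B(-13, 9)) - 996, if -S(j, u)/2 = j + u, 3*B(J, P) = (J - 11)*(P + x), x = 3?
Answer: -794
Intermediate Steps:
B(J, P) = (-11 + J)*(3 + P)/3 (B(J, P) = ((J - 11)*(P + 3))/3 = ((-11 + J)*(3 + P))/3 = (-11 + J)*(3 + P)/3)
S(j, u) = -2*j - 2*u (S(j, u) = -2*(j + u) = -2*j - 2*u)
S(-5, B(-13, 9)) - 996 = (-2*(-5) - 2*(-11 - 13 - 11/3*9 + (1/3)*(-13)*9)) - 996 = (10 - 2*(-11 - 13 - 33 - 39)) - 996 = (10 - 2*(-96)) - 996 = (10 + 192) - 996 = 202 - 996 = -794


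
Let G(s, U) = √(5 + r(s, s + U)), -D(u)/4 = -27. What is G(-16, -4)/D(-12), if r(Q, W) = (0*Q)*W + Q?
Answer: I*√11/108 ≈ 0.030709*I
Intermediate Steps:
D(u) = 108 (D(u) = -4*(-27) = 108)
r(Q, W) = Q (r(Q, W) = 0*W + Q = 0 + Q = Q)
G(s, U) = √(5 + s)
G(-16, -4)/D(-12) = √(5 - 16)/108 = √(-11)*(1/108) = (I*√11)*(1/108) = I*√11/108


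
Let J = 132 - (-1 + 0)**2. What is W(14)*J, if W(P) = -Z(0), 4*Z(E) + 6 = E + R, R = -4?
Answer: 655/2 ≈ 327.50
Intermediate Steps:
Z(E) = -5/2 + E/4 (Z(E) = -3/2 + (E - 4)/4 = -3/2 + (-4 + E)/4 = -3/2 + (-1 + E/4) = -5/2 + E/4)
J = 131 (J = 132 - 1*(-1)**2 = 132 - 1*1 = 132 - 1 = 131)
W(P) = 5/2 (W(P) = -(-5/2 + (1/4)*0) = -(-5/2 + 0) = -1*(-5/2) = 5/2)
W(14)*J = (5/2)*131 = 655/2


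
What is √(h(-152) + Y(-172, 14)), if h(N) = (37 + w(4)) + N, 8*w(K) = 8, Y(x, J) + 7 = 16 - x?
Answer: √67 ≈ 8.1853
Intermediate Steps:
Y(x, J) = 9 - x (Y(x, J) = -7 + (16 - x) = 9 - x)
w(K) = 1 (w(K) = (⅛)*8 = 1)
h(N) = 38 + N (h(N) = (37 + 1) + N = 38 + N)
√(h(-152) + Y(-172, 14)) = √((38 - 152) + (9 - 1*(-172))) = √(-114 + (9 + 172)) = √(-114 + 181) = √67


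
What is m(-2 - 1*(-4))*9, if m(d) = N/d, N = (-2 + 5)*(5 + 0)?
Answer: 135/2 ≈ 67.500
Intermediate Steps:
N = 15 (N = 3*5 = 15)
m(d) = 15/d
m(-2 - 1*(-4))*9 = (15/(-2 - 1*(-4)))*9 = (15/(-2 + 4))*9 = (15/2)*9 = 135/2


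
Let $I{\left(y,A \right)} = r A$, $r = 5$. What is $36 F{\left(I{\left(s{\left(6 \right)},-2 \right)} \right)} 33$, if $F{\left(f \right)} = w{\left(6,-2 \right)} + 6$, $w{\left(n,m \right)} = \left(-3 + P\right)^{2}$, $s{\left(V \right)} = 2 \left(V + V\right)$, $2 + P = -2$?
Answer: $65340$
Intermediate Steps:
$P = -4$ ($P = -2 - 2 = -4$)
$s{\left(V \right)} = 4 V$ ($s{\left(V \right)} = 2 \cdot 2 V = 4 V$)
$w{\left(n,m \right)} = 49$ ($w{\left(n,m \right)} = \left(-3 - 4\right)^{2} = \left(-7\right)^{2} = 49$)
$I{\left(y,A \right)} = 5 A$
$F{\left(f \right)} = 55$ ($F{\left(f \right)} = 49 + 6 = 55$)
$36 F{\left(I{\left(s{\left(6 \right)},-2 \right)} \right)} 33 = 36 \cdot 55 \cdot 33 = 1980 \cdot 33 = 65340$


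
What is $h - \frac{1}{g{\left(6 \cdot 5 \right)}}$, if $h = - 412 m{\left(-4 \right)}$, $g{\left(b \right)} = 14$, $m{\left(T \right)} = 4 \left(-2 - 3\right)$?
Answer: $\frac{115359}{14} \approx 8239.9$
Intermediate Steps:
$m{\left(T \right)} = -20$ ($m{\left(T \right)} = 4 \left(-5\right) = -20$)
$h = 8240$ ($h = \left(-412\right) \left(-20\right) = 8240$)
$h - \frac{1}{g{\left(6 \cdot 5 \right)}} = 8240 - \frac{1}{14} = \frac{115359}{14}$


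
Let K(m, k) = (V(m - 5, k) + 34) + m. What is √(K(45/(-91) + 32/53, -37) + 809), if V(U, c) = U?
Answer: 6*√541613254/4823 ≈ 28.952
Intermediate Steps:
K(m, k) = 29 + 2*m (K(m, k) = ((m - 5) + 34) + m = ((-5 + m) + 34) + m = (29 + m) + m = 29 + 2*m)
√(K(45/(-91) + 32/53, -37) + 809) = √((29 + 2*(45/(-91) + 32/53)) + 809) = √((29 + 2*(45*(-1/91) + 32*(1/53))) + 809) = √((29 + 2*(-45/91 + 32/53)) + 809) = √((29 + 2*(527/4823)) + 809) = √((29 + 1054/4823) + 809) = √(140921/4823 + 809) = √(4042728/4823) = 6*√541613254/4823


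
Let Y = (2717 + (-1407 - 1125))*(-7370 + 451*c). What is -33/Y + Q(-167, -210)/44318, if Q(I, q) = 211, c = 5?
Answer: 6094743/1270818650 ≈ 0.0047959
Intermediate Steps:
Y = -946275 (Y = (2717 + (-1407 - 1125))*(-7370 + 451*5) = (2717 - 2532)*(-7370 + 2255) = 185*(-5115) = -946275)
-33/Y + Q(-167, -210)/44318 = -33/(-946275) + 211/44318 = -33*(-1/946275) + 211*(1/44318) = 1/28675 + 211/44318 = 6094743/1270818650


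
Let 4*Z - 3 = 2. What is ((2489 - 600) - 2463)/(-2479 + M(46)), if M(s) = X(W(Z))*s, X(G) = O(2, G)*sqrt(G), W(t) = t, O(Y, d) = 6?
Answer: 1422946/6050221 + 79212*sqrt(5)/6050221 ≈ 0.26446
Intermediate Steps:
Z = 5/4 (Z = 3/4 + (1/4)*2 = 3/4 + 1/2 = 5/4 ≈ 1.2500)
X(G) = 6*sqrt(G)
M(s) = 3*s*sqrt(5) (M(s) = (6*sqrt(5/4))*s = (6*(sqrt(5)/2))*s = (3*sqrt(5))*s = 3*s*sqrt(5))
((2489 - 600) - 2463)/(-2479 + M(46)) = ((2489 - 600) - 2463)/(-2479 + 3*46*sqrt(5)) = (1889 - 2463)/(-2479 + 138*sqrt(5)) = -574/(-2479 + 138*sqrt(5))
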